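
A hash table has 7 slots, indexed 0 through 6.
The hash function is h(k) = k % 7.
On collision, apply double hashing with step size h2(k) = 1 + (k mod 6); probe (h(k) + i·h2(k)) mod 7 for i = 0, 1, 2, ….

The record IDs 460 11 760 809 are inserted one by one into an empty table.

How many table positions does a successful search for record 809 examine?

2

460 hashes to 5; slot 5 is free -> place at 5.
11 hashes to 4; slot 4 is free -> place at 4.
760 hashes to 4, h2=5; 4 taken -> place at 2.
809 hashes to 4, h2=6; 4 taken -> place at 3.
Table: [., ., 760, 809, 11, 460, .]
Lookup 809: h=4, h2=6, probe 4,3 → found at 3.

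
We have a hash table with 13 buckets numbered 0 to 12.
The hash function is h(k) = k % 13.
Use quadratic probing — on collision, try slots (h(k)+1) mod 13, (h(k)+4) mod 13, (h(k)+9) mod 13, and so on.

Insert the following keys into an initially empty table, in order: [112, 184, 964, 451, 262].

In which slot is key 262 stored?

6

112 hashes to 8; slot 8 is free -> place at 8.
184 hashes to 2; slot 2 is free -> place at 2.
964 hashes to 2; 2 taken -> place at 3.
451 hashes to 9; slot 9 is free -> place at 9.
262 hashes to 2; 2,3 taken -> place at 6.
Table: [∅, ∅, 184, 964, ∅, ∅, 262, ∅, 112, 451, ∅, ∅, ∅]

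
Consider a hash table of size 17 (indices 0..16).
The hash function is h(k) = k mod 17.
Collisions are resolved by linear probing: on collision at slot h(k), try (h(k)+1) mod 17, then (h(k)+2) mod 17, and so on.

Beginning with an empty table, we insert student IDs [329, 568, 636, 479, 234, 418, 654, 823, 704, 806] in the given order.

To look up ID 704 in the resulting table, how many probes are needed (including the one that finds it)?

329: h=6 => slot 6
568: h=7 => slot 7
636: h=7, probe 7,8 => slot 8
479: h=3 => slot 3
234: h=13 => slot 13
418: h=10 => slot 10
654: h=8, probe 8,9 => slot 9
823: h=7, probe 7,8,9,10,11 => slot 11
704: h=7, probe 7,8,9,10,11,12 => slot 12
806: h=7, probe 7,8,9,10,11,12,13,14 => slot 14
Table: [—, —, —, 479, —, —, 329, 568, 636, 654, 418, 823, 704, 234, 806, —, —]
Lookup 704: h=7, probe 7,8,9,10,11,12 → found at 12.

6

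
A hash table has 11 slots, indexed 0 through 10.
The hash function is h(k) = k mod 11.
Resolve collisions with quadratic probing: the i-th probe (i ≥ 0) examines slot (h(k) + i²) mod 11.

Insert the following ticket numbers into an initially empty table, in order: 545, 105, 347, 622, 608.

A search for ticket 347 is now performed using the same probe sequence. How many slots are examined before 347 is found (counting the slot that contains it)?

Insert 545: h=6, slot 6 empty → index 6.
Insert 105: h=6, slot 6 occupied → index 7.
Insert 347: h=6, slots 6,7 occupied → index 10.
Insert 622: h=6, slots 6,7,10 occupied → index 4.
Insert 608: h=3, slot 3 empty → index 3.
Table: [—, —, —, 608, 622, —, 545, 105, —, —, 347]
Lookup 347: h=6, probe 6,7,10 → found at 10.

3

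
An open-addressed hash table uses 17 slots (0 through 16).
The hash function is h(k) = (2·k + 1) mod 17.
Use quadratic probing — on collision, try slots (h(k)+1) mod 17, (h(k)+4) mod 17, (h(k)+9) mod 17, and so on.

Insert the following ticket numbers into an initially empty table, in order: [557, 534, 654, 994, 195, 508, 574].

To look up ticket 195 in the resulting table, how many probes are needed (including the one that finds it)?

557: h=10 -> slot 10
534: h=15 -> slot 15
654: h=0 -> slot 0
994: h=0, probe 0,1 -> slot 1
195: h=0, probe 0,1,4 -> slot 4
508: h=14 -> slot 14
574: h=10, probe 10,11 -> slot 11
Table: [654, 994, ., ., 195, ., ., ., ., ., 557, 574, ., ., 508, 534, .]
Lookup 195: h=0, probe 0,1,4 → found at 4.

3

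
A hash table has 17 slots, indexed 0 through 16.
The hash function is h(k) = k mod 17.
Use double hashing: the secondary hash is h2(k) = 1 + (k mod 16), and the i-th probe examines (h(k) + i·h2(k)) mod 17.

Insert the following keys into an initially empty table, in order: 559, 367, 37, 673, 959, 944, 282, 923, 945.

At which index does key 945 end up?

14

Insert 559: h=15, slot 15 empty → index 15.
Insert 367: h=10, slot 10 empty → index 10.
Insert 37: h=3, slot 3 empty → index 3.
Insert 673: h=10, h2=2, slot 10 occupied → index 12.
Insert 959: h=7, slot 7 empty → index 7.
Insert 944: h=9, slot 9 empty → index 9.
Insert 282: h=10, h2=11, slot 10 occupied → index 4.
Insert 923: h=5, slot 5 empty → index 5.
Insert 945: h=10, h2=2, slots 10,12 occupied → index 14.
Table: [∅, ∅, ∅, 37, 282, 923, ∅, 959, ∅, 944, 367, ∅, 673, ∅, 945, 559, ∅]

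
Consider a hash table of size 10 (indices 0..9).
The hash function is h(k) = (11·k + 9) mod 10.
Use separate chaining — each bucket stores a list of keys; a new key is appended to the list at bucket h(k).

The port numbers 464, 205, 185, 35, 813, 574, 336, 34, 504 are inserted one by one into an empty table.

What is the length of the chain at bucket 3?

464 → bucket 3
205 → bucket 4
185 → bucket 4 (collision)
35 → bucket 4 (collision)
813 → bucket 2
574 → bucket 3 (collision)
336 → bucket 5
34 → bucket 3 (collision)
504 → bucket 3 (collision)
Final buckets:
0: _
1: _
2: 813
3: 464 -> 574 -> 34 -> 504
4: 205 -> 185 -> 35
5: 336
6: _
7: _
8: _
9: _

4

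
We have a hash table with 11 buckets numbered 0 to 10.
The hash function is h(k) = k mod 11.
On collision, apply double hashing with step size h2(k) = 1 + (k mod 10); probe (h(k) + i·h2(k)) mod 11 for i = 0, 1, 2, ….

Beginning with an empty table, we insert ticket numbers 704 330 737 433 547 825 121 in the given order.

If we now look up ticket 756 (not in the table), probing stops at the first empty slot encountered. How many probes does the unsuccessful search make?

4

Insert 704: h=0, slot 0 empty -> index 0.
Insert 330: h=0, h2=1, slot 0 occupied -> index 1.
Insert 737: h=0, h2=8, slot 0 occupied -> index 8.
Insert 433: h=4, slot 4 empty -> index 4.
Insert 547: h=8, h2=8, slot 8 occupied -> index 5.
Insert 825: h=0, h2=6, slot 0 occupied -> index 6.
Insert 121: h=0, h2=2, slot 0 occupied -> index 2.
Table: [704, 330, 121, ∅, 433, 547, 825, ∅, 737, ∅, ∅]
Lookup 756: h=8, h2=7, probe 8,4,0,7 → slot 7 empty, not found.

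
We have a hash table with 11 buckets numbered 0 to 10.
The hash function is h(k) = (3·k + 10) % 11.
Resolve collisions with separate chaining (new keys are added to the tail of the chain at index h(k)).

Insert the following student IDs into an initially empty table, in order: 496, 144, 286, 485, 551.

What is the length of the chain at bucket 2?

Insert 496: h=2, bucket 2 empty -> new chain.
Insert 144: h=2, bucket 2 nonempty -> append to chain.
Insert 286: h=10, bucket 10 empty -> new chain.
Insert 485: h=2, bucket 2 nonempty -> append to chain.
Insert 551: h=2, bucket 2 nonempty -> append to chain.
Final buckets:
0: .
1: .
2: 496 -> 144 -> 485 -> 551
3: .
4: .
5: .
6: .
7: .
8: .
9: .
10: 286

4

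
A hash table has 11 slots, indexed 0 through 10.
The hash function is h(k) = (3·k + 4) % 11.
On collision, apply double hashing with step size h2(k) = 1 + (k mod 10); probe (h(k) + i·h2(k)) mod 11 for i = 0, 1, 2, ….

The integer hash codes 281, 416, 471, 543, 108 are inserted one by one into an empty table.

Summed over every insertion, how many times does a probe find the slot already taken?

3

281: h=0 → slot 0
416: h=9 → slot 9
471: h=9, h2=2, probe 9,0,2 → slot 2
543: h=5 → slot 5
108: h=9, h2=9, probe 9,7 → slot 7
Table: [281, ∅, 471, ∅, ∅, 543, ∅, 108, ∅, 416, ∅]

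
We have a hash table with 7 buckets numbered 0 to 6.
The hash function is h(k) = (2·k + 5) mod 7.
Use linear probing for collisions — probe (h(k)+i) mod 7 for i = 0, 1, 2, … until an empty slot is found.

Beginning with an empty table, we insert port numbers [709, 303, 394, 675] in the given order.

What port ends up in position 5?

675

Insert 709: h=2, slot 2 empty => index 2.
Insert 303: h=2, slot 2 occupied => index 3.
Insert 394: h=2, slots 2,3 occupied => index 4.
Insert 675: h=4, slot 4 occupied => index 5.
Table: [-, -, 709, 303, 394, 675, -]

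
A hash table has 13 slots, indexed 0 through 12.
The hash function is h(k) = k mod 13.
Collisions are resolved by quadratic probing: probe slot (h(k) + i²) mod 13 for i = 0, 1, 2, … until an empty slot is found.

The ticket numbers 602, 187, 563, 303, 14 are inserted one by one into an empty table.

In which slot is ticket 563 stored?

8

602 hashes to 4; slot 4 is free => place at 4.
187 hashes to 5; slot 5 is free => place at 5.
563 hashes to 4; 4,5 taken => place at 8.
303 hashes to 4; 4,5,8 taken => place at 0.
14 hashes to 1; slot 1 is free => place at 1.
Table: [303, 14, ∅, ∅, 602, 187, ∅, ∅, 563, ∅, ∅, ∅, ∅]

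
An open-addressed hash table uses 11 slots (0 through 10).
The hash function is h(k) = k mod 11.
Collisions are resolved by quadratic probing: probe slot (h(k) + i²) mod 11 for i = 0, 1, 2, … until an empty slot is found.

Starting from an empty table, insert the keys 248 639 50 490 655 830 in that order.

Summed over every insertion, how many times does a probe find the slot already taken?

Insert 248: h=6, slot 6 empty => index 6.
Insert 639: h=1, slot 1 empty => index 1.
Insert 50: h=6, slot 6 occupied => index 7.
Insert 490: h=6, slots 6,7 occupied => index 10.
Insert 655: h=6, slots 6,7,10 occupied => index 4.
Insert 830: h=5, slot 5 empty => index 5.
Table: [_, 639, _, _, 655, 830, 248, 50, _, _, 490]

6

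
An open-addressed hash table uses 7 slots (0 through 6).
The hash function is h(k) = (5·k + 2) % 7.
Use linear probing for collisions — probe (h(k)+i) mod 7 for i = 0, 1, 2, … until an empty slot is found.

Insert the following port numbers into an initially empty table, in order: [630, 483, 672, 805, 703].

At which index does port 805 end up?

5

630: h=2 -> slot 2
483: h=2, probe 2,3 -> slot 3
672: h=2, probe 2,3,4 -> slot 4
805: h=2, probe 2,3,4,5 -> slot 5
703: h=3, probe 3,4,5,6 -> slot 6
Table: [., ., 630, 483, 672, 805, 703]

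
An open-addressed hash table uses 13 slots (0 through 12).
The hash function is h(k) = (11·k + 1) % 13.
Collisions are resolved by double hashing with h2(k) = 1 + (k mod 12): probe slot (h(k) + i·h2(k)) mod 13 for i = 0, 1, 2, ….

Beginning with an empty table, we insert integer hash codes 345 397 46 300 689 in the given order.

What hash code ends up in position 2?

345 hashes to 0; slot 0 is free → place at 0.
397 hashes to 0, h2=2; 0 taken → place at 2.
46 hashes to 0, h2=11; 0 taken → place at 11.
300 hashes to 12; slot 12 is free → place at 12.
689 hashes to 1; slot 1 is free → place at 1.
Table: [345, 689, 397, ∅, ∅, ∅, ∅, ∅, ∅, ∅, ∅, 46, 300]

397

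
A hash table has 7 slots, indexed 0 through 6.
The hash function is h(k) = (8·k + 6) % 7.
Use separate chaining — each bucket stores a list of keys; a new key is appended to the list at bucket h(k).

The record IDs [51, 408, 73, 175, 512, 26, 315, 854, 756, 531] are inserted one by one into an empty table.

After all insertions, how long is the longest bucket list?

51 -> bucket 1
408 -> bucket 1 (collision)
73 -> bucket 2
175 -> bucket 6
512 -> bucket 0
26 -> bucket 4
315 -> bucket 6 (collision)
854 -> bucket 6 (collision)
756 -> bucket 6 (collision)
531 -> bucket 5
Final buckets:
0: 512
1: 51 -> 408
2: 73
3: —
4: 26
5: 531
6: 175 -> 315 -> 854 -> 756

4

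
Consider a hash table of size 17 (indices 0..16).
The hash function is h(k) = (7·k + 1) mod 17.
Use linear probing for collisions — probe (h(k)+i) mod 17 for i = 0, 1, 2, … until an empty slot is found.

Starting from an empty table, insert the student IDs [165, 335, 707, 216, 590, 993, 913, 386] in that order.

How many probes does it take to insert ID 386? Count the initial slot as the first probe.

Insert 165: h=0, slot 0 empty -> index 0.
Insert 335: h=0, slot 0 occupied -> index 1.
Insert 707: h=3, slot 3 empty -> index 3.
Insert 216: h=0, slots 0,1 occupied -> index 2.
Insert 590: h=0, slots 0,1,2,3 occupied -> index 4.
Insert 993: h=16, slot 16 empty -> index 16.
Insert 913: h=0, slots 0,1,2,3,4 occupied -> index 5.
Insert 386: h=0, slots 0,1,2,3,4,5 occupied -> index 6.
Table: [165, 335, 216, 707, 590, 913, 386, ∅, ∅, ∅, ∅, ∅, ∅, ∅, ∅, ∅, 993]

7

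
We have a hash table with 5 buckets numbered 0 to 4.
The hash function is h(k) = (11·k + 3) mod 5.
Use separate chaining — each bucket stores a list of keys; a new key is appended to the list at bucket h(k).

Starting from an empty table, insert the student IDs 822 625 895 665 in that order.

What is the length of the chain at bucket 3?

3

822 → bucket 0
625 → bucket 3
895 → bucket 3 (collision)
665 → bucket 3 (collision)
Final buckets:
0: 822
1: -
2: -
3: 625 -> 895 -> 665
4: -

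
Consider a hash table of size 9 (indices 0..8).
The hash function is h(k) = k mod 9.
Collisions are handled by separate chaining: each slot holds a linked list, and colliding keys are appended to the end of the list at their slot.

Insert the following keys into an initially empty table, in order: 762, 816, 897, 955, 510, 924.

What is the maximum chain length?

Insert 762: h=6, bucket 6 empty → new chain.
Insert 816: h=6, bucket 6 nonempty → append to chain.
Insert 897: h=6, bucket 6 nonempty → append to chain.
Insert 955: h=1, bucket 1 empty → new chain.
Insert 510: h=6, bucket 6 nonempty → append to chain.
Insert 924: h=6, bucket 6 nonempty → append to chain.
Final buckets:
0: _
1: 955
2: _
3: _
4: _
5: _
6: 762 -> 816 -> 897 -> 510 -> 924
7: _
8: _

5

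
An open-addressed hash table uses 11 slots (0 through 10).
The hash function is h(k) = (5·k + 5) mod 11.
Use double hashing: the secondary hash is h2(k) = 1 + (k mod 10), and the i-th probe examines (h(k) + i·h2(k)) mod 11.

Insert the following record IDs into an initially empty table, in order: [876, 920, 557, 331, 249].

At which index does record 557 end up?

4

876: h=7 → slot 7
920: h=7, h2=1, probe 7,8 → slot 8
557: h=7, h2=8, probe 7,4 → slot 4
331: h=10 → slot 10
249: h=7, h2=10, probe 7,6 → slot 6
Table: [_, _, _, _, 557, _, 249, 876, 920, _, 331]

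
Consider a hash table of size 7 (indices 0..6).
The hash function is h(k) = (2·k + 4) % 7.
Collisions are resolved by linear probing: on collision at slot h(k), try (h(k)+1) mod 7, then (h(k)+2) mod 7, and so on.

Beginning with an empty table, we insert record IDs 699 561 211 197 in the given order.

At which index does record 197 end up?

1

699 hashes to 2; slot 2 is free → place at 2.
561 hashes to 6; slot 6 is free → place at 6.
211 hashes to 6; 6 taken → place at 0.
197 hashes to 6; 6,0 taken → place at 1.
Table: [211, 197, 699, ∅, ∅, ∅, 561]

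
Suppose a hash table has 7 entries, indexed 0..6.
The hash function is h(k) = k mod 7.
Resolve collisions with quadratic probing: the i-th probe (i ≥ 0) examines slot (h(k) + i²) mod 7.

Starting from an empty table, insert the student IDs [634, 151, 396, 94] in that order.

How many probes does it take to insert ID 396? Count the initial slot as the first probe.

3

634 hashes to 4; slot 4 is free => place at 4.
151 hashes to 4; 4 taken => place at 5.
396 hashes to 4; 4,5 taken => place at 1.
94 hashes to 3; slot 3 is free => place at 3.
Table: [∅, 396, ∅, 94, 634, 151, ∅]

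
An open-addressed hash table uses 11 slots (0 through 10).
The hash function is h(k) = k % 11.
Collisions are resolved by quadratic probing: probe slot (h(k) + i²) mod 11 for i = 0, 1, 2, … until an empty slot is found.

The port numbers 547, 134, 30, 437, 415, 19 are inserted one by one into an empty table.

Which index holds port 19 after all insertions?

Insert 547: h=8, slot 8 empty -> index 8.
Insert 134: h=2, slot 2 empty -> index 2.
Insert 30: h=8, slot 8 occupied -> index 9.
Insert 437: h=8, slots 8,9 occupied -> index 1.
Insert 415: h=8, slots 8,9,1 occupied -> index 6.
Insert 19: h=8, slots 8,9,1,6,2 occupied -> index 0.
Table: [19, 437, 134, ., ., ., 415, ., 547, 30, .]

0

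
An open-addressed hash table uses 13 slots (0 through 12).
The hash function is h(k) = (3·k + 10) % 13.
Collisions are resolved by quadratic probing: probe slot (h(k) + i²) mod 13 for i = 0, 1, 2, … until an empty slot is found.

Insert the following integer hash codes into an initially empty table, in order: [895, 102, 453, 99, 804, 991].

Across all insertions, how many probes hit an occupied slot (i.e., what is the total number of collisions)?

7

Insert 895: h=4, slot 4 empty -> index 4.
Insert 102: h=4, slot 4 occupied -> index 5.
Insert 453: h=4, slots 4,5 occupied -> index 8.
Insert 99: h=8, slot 8 occupied -> index 9.
Insert 804: h=4, slots 4,5,8 occupied -> index 0.
Insert 991: h=6, slot 6 empty -> index 6.
Table: [804, ∅, ∅, ∅, 895, 102, 991, ∅, 453, 99, ∅, ∅, ∅]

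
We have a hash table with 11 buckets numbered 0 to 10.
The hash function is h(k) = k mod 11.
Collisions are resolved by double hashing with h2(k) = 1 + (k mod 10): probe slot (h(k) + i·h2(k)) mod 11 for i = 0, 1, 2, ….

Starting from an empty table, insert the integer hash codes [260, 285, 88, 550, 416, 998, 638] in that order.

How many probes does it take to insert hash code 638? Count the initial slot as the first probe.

4

260: h=7 → slot 7
285: h=10 → slot 10
88: h=0 → slot 0
550: h=0, h2=1, probe 0,1 → slot 1
416: h=9 → slot 9
998: h=8 → slot 8
638: h=0, h2=9, probe 0,9,7,5 → slot 5
Table: [88, 550, —, —, —, 638, —, 260, 998, 416, 285]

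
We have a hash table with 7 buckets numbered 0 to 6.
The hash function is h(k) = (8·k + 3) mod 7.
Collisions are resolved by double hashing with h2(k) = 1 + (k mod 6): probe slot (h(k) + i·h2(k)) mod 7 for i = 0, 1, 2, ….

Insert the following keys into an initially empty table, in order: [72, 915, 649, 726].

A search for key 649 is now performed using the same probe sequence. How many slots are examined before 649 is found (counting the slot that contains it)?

72: h=5 → slot 5
915: h=1 → slot 1
649: h=1, h2=2, probe 1,3 → slot 3
726: h=1, h2=1, probe 1,2 → slot 2
Table: [∅, 915, 726, 649, ∅, 72, ∅]
Lookup 649: h=1, h2=2, probe 1,3 → found at 3.

2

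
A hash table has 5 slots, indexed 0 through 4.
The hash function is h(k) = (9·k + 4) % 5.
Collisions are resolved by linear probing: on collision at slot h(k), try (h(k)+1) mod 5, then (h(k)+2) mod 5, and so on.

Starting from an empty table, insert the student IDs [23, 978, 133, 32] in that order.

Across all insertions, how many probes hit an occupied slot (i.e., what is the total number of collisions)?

Insert 23: h=1, slot 1 empty -> index 1.
Insert 978: h=1, slot 1 occupied -> index 2.
Insert 133: h=1, slots 1,2 occupied -> index 3.
Insert 32: h=2, slots 2,3 occupied -> index 4.
Table: [-, 23, 978, 133, 32]

5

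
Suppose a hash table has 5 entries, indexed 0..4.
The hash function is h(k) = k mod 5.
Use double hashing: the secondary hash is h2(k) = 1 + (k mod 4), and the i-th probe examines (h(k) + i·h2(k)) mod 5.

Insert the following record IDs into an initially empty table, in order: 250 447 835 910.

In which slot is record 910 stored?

3

250 hashes to 0; slot 0 is free => place at 0.
447 hashes to 2; slot 2 is free => place at 2.
835 hashes to 0, h2=4; 0 taken => place at 4.
910 hashes to 0, h2=3; 0 taken => place at 3.
Table: [250, -, 447, 910, 835]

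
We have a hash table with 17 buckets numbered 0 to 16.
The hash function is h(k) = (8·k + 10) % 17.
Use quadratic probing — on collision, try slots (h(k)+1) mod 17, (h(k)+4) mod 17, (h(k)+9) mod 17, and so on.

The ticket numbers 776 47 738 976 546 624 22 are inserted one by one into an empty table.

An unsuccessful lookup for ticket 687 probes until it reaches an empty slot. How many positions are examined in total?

3

776: h=13 -> slot 13
47: h=12 -> slot 12
738: h=15 -> slot 15
976: h=15, probe 15,16 -> slot 16
546: h=9 -> slot 9
624: h=4 -> slot 4
22: h=16, probe 16,0 -> slot 0
Table: [22, -, -, -, 624, -, -, -, -, 546, -, -, 47, 776, -, 738, 976]
Lookup 687: h=15, probe 15,16,2 → slot 2 empty, not found.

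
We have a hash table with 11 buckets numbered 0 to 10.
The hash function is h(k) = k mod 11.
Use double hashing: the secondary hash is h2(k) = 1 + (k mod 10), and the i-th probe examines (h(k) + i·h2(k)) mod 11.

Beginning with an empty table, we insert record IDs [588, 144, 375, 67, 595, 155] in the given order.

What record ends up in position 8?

155

Insert 588: h=5, slot 5 empty → index 5.
Insert 144: h=1, slot 1 empty → index 1.
Insert 375: h=1, h2=6, slot 1 occupied → index 7.
Insert 67: h=1, h2=8, slot 1 occupied → index 9.
Insert 595: h=1, h2=6, slots 1,7 occupied → index 2.
Insert 155: h=1, h2=6, slots 1,7,2 occupied → index 8.
Table: [-, 144, 595, -, -, 588, -, 375, 155, 67, -]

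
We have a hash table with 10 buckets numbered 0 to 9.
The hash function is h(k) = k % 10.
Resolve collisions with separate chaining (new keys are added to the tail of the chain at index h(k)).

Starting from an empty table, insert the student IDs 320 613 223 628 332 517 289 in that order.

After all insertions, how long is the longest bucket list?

320 → bucket 0
613 → bucket 3
223 → bucket 3 (collision)
628 → bucket 8
332 → bucket 2
517 → bucket 7
289 → bucket 9
Final buckets:
0: 320
1: —
2: 332
3: 613 -> 223
4: —
5: —
6: —
7: 517
8: 628
9: 289

2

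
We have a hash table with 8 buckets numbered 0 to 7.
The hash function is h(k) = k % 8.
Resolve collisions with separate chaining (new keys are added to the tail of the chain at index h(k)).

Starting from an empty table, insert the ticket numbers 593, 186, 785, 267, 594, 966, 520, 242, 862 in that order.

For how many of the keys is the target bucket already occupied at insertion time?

593 -> bucket 1
186 -> bucket 2
785 -> bucket 1 (collision)
267 -> bucket 3
594 -> bucket 2 (collision)
966 -> bucket 6
520 -> bucket 0
242 -> bucket 2 (collision)
862 -> bucket 6 (collision)
Final buckets:
0: 520
1: 593 -> 785
2: 186 -> 594 -> 242
3: 267
4: ∅
5: ∅
6: 966 -> 862
7: ∅

4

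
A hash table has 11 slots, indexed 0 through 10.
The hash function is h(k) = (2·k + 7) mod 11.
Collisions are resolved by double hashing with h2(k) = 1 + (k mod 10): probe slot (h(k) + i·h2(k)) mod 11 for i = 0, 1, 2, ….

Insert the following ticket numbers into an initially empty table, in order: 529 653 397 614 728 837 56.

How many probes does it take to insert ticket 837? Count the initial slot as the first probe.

5

529 hashes to 9; slot 9 is free -> place at 9.
653 hashes to 4; slot 4 is free -> place at 4.
397 hashes to 9, h2=8; 9 taken -> place at 6.
614 hashes to 3; slot 3 is free -> place at 3.
728 hashes to 0; slot 0 is free -> place at 0.
837 hashes to 9, h2=8; 9,6,3,0 taken -> place at 8.
56 hashes to 9, h2=7; 9 taken -> place at 5.
Table: [728, _, _, 614, 653, 56, 397, _, 837, 529, _]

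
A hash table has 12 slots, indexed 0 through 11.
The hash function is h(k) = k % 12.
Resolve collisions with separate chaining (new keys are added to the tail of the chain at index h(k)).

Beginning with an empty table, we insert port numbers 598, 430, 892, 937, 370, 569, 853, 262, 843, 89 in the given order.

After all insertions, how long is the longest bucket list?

598 → bucket 10
430 → bucket 10 (collision)
892 → bucket 4
937 → bucket 1
370 → bucket 10 (collision)
569 → bucket 5
853 → bucket 1 (collision)
262 → bucket 10 (collision)
843 → bucket 3
89 → bucket 5 (collision)
Final buckets:
0: .
1: 937 -> 853
2: .
3: 843
4: 892
5: 569 -> 89
6: .
7: .
8: .
9: .
10: 598 -> 430 -> 370 -> 262
11: .

4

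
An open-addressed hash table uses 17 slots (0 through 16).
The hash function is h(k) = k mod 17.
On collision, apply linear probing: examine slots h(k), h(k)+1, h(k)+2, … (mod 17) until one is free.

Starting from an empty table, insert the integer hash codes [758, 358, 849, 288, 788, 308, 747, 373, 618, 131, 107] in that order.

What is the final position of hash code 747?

Insert 758: h=10, slot 10 empty => index 10.
Insert 358: h=1, slot 1 empty => index 1.
Insert 849: h=16, slot 16 empty => index 16.
Insert 288: h=16, slot 16 occupied => index 0.
Insert 788: h=6, slot 6 empty => index 6.
Insert 308: h=2, slot 2 empty => index 2.
Insert 747: h=16, slots 16,0,1,2 occupied => index 3.
Insert 373: h=16, slots 16,0,1,2,3 occupied => index 4.
Insert 618: h=6, slot 6 occupied => index 7.
Insert 131: h=12, slot 12 empty => index 12.
Insert 107: h=5, slot 5 empty => index 5.
Table: [288, 358, 308, 747, 373, 107, 788, 618, ., ., 758, ., 131, ., ., ., 849]

3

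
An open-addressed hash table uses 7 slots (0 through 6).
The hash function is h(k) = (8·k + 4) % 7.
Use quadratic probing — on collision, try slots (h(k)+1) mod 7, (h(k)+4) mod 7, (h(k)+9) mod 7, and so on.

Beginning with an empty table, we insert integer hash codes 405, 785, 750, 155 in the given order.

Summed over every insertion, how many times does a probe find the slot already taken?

Insert 405: h=3, slot 3 empty => index 3.
Insert 785: h=5, slot 5 empty => index 5.
Insert 750: h=5, slot 5 occupied => index 6.
Insert 155: h=5, slots 5,6 occupied => index 2.
Table: [—, —, 155, 405, —, 785, 750]

3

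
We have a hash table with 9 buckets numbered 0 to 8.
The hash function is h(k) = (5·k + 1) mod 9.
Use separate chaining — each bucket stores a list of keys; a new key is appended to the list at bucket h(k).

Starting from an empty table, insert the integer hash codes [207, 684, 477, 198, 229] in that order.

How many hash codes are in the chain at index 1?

4

207 → bucket 1
684 → bucket 1 (collision)
477 → bucket 1 (collision)
198 → bucket 1 (collision)
229 → bucket 3
Final buckets:
0: _
1: 207 -> 684 -> 477 -> 198
2: _
3: 229
4: _
5: _
6: _
7: _
8: _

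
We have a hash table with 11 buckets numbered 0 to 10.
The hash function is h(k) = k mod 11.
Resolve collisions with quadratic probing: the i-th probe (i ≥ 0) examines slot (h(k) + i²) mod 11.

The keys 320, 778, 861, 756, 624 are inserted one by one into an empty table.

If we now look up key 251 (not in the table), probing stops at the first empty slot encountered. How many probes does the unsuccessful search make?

2

320 hashes to 1; slot 1 is free => place at 1.
778 hashes to 8; slot 8 is free => place at 8.
861 hashes to 3; slot 3 is free => place at 3.
756 hashes to 8; 8 taken => place at 9.
624 hashes to 8; 8,9,1 taken => place at 6.
Table: [-, 320, -, 861, -, -, 624, -, 778, 756, -]
Lookup 251: h=9, probe 9,10 → slot 10 empty, not found.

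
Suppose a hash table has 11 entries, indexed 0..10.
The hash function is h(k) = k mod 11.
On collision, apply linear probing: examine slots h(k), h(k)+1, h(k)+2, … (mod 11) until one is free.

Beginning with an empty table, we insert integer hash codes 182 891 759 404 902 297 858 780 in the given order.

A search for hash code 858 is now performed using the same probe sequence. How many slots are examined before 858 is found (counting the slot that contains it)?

5

182 hashes to 6; slot 6 is free => place at 6.
891 hashes to 0; slot 0 is free => place at 0.
759 hashes to 0; 0 taken => place at 1.
404 hashes to 8; slot 8 is free => place at 8.
902 hashes to 0; 0,1 taken => place at 2.
297 hashes to 0; 0,1,2 taken => place at 3.
858 hashes to 0; 0,1,2,3 taken => place at 4.
780 hashes to 10; slot 10 is free => place at 10.
Table: [891, 759, 902, 297, 858, ∅, 182, ∅, 404, ∅, 780]
Lookup 858: h=0, probe 0,1,2,3,4 → found at 4.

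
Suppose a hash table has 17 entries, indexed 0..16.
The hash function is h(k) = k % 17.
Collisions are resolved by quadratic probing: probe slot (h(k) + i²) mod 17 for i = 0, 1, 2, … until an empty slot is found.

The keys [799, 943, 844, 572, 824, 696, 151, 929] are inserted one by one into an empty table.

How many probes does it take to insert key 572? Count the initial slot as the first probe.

799: h=0 → slot 0
943: h=8 → slot 8
844: h=11 → slot 11
572: h=11, probe 11,12 → slot 12
824: h=8, probe 8,9 → slot 9
696: h=16 → slot 16
151: h=15 → slot 15
929: h=11, probe 11,12,15,3 → slot 3
Table: [799, —, —, 929, —, —, —, —, 943, 824, —, 844, 572, —, —, 151, 696]

2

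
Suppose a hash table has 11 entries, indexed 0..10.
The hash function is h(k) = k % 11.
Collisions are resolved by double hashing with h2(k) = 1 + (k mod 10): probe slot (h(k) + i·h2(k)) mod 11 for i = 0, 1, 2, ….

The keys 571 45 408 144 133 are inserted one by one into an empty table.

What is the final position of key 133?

5

Insert 571: h=10, slot 10 empty => index 10.
Insert 45: h=1, slot 1 empty => index 1.
Insert 408: h=1, h2=9, slots 1,10 occupied => index 8.
Insert 144: h=1, h2=5, slot 1 occupied => index 6.
Insert 133: h=1, h2=4, slot 1 occupied => index 5.
Table: [., 45, ., ., ., 133, 144, ., 408, ., 571]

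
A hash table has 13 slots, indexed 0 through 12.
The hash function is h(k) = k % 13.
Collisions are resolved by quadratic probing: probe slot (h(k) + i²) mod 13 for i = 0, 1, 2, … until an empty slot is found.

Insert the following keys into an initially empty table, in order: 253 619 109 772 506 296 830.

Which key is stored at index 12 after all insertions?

Insert 253: h=6, slot 6 empty => index 6.
Insert 619: h=8, slot 8 empty => index 8.
Insert 109: h=5, slot 5 empty => index 5.
Insert 772: h=5, slots 5,6 occupied => index 9.
Insert 506: h=12, slot 12 empty => index 12.
Insert 296: h=10, slot 10 empty => index 10.
Insert 830: h=11, slot 11 empty => index 11.
Table: [_, _, _, _, _, 109, 253, _, 619, 772, 296, 830, 506]

506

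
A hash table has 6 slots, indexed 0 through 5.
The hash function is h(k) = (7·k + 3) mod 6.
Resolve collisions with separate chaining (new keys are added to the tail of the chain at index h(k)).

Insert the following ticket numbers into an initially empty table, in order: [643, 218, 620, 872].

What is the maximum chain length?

643 → bucket 4
218 → bucket 5
620 → bucket 5 (collision)
872 → bucket 5 (collision)
Final buckets:
0: ∅
1: ∅
2: ∅
3: ∅
4: 643
5: 218 -> 620 -> 872

3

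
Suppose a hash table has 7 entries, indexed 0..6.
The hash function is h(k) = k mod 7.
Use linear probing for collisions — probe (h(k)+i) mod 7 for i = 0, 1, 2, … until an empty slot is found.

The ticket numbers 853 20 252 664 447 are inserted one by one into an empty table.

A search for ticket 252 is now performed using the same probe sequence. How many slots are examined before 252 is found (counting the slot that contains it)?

853 hashes to 6; slot 6 is free -> place at 6.
20 hashes to 6; 6 taken -> place at 0.
252 hashes to 0; 0 taken -> place at 1.
664 hashes to 6; 6,0,1 taken -> place at 2.
447 hashes to 6; 6,0,1,2 taken -> place at 3.
Table: [20, 252, 664, 447, _, _, 853]
Lookup 252: h=0, probe 0,1 → found at 1.

2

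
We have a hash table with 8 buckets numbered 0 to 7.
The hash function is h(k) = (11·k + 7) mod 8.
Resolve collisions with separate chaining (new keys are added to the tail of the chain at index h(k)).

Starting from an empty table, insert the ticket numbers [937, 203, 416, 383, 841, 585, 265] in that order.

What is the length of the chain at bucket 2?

937 → bucket 2
203 → bucket 0
416 → bucket 7
383 → bucket 4
841 → bucket 2 (collision)
585 → bucket 2 (collision)
265 → bucket 2 (collision)
Final buckets:
0: 203
1: ∅
2: 937 -> 841 -> 585 -> 265
3: ∅
4: 383
5: ∅
6: ∅
7: 416

4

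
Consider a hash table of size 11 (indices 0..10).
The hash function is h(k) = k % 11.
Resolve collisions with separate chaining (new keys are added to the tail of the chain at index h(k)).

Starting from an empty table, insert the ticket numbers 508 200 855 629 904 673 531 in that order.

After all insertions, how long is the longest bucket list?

5

Insert 508: h=2, bucket 2 empty -> new chain.
Insert 200: h=2, bucket 2 nonempty -> append to chain.
Insert 855: h=8, bucket 8 empty -> new chain.
Insert 629: h=2, bucket 2 nonempty -> append to chain.
Insert 904: h=2, bucket 2 nonempty -> append to chain.
Insert 673: h=2, bucket 2 nonempty -> append to chain.
Insert 531: h=3, bucket 3 empty -> new chain.
Final buckets:
0: .
1: .
2: 508 -> 200 -> 629 -> 904 -> 673
3: 531
4: .
5: .
6: .
7: .
8: 855
9: .
10: .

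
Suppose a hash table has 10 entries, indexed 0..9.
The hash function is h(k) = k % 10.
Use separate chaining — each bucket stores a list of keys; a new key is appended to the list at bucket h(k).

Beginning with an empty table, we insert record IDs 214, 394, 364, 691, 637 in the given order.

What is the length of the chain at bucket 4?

3

Insert 214: h=4, bucket 4 empty -> new chain.
Insert 394: h=4, bucket 4 nonempty -> append to chain.
Insert 364: h=4, bucket 4 nonempty -> append to chain.
Insert 691: h=1, bucket 1 empty -> new chain.
Insert 637: h=7, bucket 7 empty -> new chain.
Final buckets:
0: —
1: 691
2: —
3: —
4: 214 -> 394 -> 364
5: —
6: —
7: 637
8: —
9: —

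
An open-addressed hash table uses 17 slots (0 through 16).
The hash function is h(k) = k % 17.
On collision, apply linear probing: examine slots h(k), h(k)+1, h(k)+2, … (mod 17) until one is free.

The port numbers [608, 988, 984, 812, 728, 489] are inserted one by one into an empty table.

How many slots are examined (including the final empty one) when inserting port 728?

3

608: h=13 -> slot 13
988: h=2 -> slot 2
984: h=15 -> slot 15
812: h=13, probe 13,14 -> slot 14
728: h=14, probe 14,15,16 -> slot 16
489: h=13, probe 13,14,15,16,0 -> slot 0
Table: [489, ∅, 988, ∅, ∅, ∅, ∅, ∅, ∅, ∅, ∅, ∅, ∅, 608, 812, 984, 728]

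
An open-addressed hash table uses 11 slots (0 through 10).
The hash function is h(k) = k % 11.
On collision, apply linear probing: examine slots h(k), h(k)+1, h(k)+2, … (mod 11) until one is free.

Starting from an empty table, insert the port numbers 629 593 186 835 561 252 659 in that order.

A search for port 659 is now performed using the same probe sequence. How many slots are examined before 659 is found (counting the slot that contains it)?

Insert 629: h=2, slot 2 empty => index 2.
Insert 593: h=10, slot 10 empty => index 10.
Insert 186: h=10, slot 10 occupied => index 0.
Insert 835: h=10, slots 10,0 occupied => index 1.
Insert 561: h=0, slots 0,1,2 occupied => index 3.
Insert 252: h=10, slots 10,0,1,2,3 occupied => index 4.
Insert 659: h=10, slots 10,0,1,2,3,4 occupied => index 5.
Table: [186, 835, 629, 561, 252, 659, -, -, -, -, 593]
Lookup 659: h=10, probe 10,0,1,2,3,4,5 → found at 5.

7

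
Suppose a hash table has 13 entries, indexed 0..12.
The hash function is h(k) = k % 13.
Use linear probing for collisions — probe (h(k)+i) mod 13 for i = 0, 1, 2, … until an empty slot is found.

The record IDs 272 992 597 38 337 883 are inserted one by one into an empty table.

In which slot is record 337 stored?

2

272: h=12 → slot 12
992: h=4 → slot 4
597: h=12, probe 12,0 → slot 0
38: h=12, probe 12,0,1 → slot 1
337: h=12, probe 12,0,1,2 → slot 2
883: h=12, probe 12,0,1,2,3 → slot 3
Table: [597, 38, 337, 883, 992, -, -, -, -, -, -, -, 272]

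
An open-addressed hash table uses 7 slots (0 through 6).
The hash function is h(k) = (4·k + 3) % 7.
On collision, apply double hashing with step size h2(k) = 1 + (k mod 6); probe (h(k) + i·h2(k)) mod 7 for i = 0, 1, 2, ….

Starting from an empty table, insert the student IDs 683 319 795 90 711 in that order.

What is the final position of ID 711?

3

Insert 683: h=5, slot 5 empty -> index 5.
Insert 319: h=5, h2=2, slot 5 occupied -> index 0.
Insert 795: h=5, h2=4, slot 5 occupied -> index 2.
Insert 90: h=6, slot 6 empty -> index 6.
Insert 711: h=5, h2=4, slots 5,2,6 occupied -> index 3.
Table: [319, —, 795, 711, —, 683, 90]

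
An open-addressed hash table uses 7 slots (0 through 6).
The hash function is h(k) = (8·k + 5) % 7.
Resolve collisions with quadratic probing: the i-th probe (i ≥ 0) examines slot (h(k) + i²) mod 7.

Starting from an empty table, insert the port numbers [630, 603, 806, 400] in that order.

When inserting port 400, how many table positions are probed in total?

630: h=5 -> slot 5
603: h=6 -> slot 6
806: h=6, probe 6,0 -> slot 0
400: h=6, probe 6,0,3 -> slot 3
Table: [806, ∅, ∅, 400, ∅, 630, 603]

3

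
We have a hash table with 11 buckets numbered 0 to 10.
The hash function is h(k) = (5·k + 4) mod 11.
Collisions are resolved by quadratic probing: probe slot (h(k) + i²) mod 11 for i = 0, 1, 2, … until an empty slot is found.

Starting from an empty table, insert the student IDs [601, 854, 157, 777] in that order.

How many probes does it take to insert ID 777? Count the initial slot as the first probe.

Insert 601: h=6, slot 6 empty => index 6.
Insert 854: h=6, slot 6 occupied => index 7.
Insert 157: h=8, slot 8 empty => index 8.
Insert 777: h=6, slots 6,7 occupied => index 10.
Table: [—, —, —, —, —, —, 601, 854, 157, —, 777]

3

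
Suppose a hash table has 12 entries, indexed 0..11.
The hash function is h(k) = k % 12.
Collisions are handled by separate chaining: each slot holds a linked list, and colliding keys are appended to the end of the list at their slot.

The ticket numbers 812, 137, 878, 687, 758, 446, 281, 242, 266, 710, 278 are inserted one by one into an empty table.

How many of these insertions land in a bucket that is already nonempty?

7

Insert 812: h=8, bucket 8 empty -> new chain.
Insert 137: h=5, bucket 5 empty -> new chain.
Insert 878: h=2, bucket 2 empty -> new chain.
Insert 687: h=3, bucket 3 empty -> new chain.
Insert 758: h=2, bucket 2 nonempty -> append to chain.
Insert 446: h=2, bucket 2 nonempty -> append to chain.
Insert 281: h=5, bucket 5 nonempty -> append to chain.
Insert 242: h=2, bucket 2 nonempty -> append to chain.
Insert 266: h=2, bucket 2 nonempty -> append to chain.
Insert 710: h=2, bucket 2 nonempty -> append to chain.
Insert 278: h=2, bucket 2 nonempty -> append to chain.
Final buckets:
0: -
1: -
2: 878 -> 758 -> 446 -> 242 -> 266 -> 710 -> 278
3: 687
4: -
5: 137 -> 281
6: -
7: -
8: 812
9: -
10: -
11: -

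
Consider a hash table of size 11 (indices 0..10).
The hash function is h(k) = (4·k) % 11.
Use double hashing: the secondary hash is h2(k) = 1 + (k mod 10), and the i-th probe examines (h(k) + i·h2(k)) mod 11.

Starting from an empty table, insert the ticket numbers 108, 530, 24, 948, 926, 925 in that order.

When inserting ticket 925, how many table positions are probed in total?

2

Insert 108: h=3, slot 3 empty → index 3.
Insert 530: h=8, slot 8 empty → index 8.
Insert 24: h=8, h2=5, slot 8 occupied → index 2.
Insert 948: h=8, h2=9, slot 8 occupied → index 6.
Insert 926: h=8, h2=7, slot 8 occupied → index 4.
Insert 925: h=4, h2=6, slot 4 occupied → index 10.
Table: [—, —, 24, 108, 926, —, 948, —, 530, —, 925]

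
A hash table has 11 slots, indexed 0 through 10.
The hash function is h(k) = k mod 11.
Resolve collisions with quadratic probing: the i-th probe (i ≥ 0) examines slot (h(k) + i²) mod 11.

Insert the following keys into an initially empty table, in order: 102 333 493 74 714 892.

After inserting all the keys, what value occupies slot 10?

102: h=3 => slot 3
333: h=3, probe 3,4 => slot 4
493: h=9 => slot 9
74: h=8 => slot 8
714: h=10 => slot 10
892: h=1 => slot 1
Table: [—, 892, —, 102, 333, —, —, —, 74, 493, 714]

714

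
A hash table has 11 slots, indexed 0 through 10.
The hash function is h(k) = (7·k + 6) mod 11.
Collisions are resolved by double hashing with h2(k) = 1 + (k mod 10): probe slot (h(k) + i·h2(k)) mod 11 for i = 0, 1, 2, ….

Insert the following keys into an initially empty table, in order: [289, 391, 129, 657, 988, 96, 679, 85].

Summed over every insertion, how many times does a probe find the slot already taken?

289 hashes to 5; slot 5 is free → place at 5.
391 hashes to 4; slot 4 is free → place at 4.
129 hashes to 7; slot 7 is free → place at 7.
657 hashes to 7, h2=8; 7,4 taken → place at 1.
988 hashes to 3; slot 3 is free → place at 3.
96 hashes to 7, h2=7; 7,3 taken → place at 10.
679 hashes to 7, h2=10; 7 taken → place at 6.
85 hashes to 7, h2=6; 7 taken → place at 2.
Table: [-, 657, 85, 988, 391, 289, 679, 129, -, -, 96]

6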